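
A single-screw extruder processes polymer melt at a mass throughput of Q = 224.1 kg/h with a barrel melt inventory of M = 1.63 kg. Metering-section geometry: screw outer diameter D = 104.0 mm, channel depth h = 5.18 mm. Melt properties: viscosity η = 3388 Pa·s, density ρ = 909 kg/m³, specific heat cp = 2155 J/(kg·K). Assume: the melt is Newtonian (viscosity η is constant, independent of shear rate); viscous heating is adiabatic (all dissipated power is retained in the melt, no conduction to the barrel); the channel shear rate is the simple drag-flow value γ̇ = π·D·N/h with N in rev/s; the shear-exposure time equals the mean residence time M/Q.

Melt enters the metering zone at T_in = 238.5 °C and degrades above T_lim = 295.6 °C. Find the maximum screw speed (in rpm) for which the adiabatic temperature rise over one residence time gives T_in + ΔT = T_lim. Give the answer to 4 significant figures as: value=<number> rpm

value=33.78 rpm

Throughput in SI: Q_s = 224.1 kg/h ÷ 3600 s/h = 0.06225 kg/s
t_res = M / Q_s = 1.63 ÷ 0.06225 = 26.1847 s
Geometry in SI: D = 104.0 mm → 0.104 m, h = 5.18 mm → 0.00518 m
ΔT_a = T_lim − T_in = 295.6 − 238.5 = 57.1 K
Invert ΔT = ηγ̇²t_res/(ρcp) for γ̇: γ̇_max² = ΔT_a ρ cp / (η t_res) = 57.1·909·2155 / (3388·26.1847) = 1260.83 s⁻²
γ̇_max = sqrt(1260.83) = 35.5081 s⁻¹
N_max = γ̇_max h / (πD) = 35.5081·0.00518/(π·0.104) = 0.562956 rev/s → ×60 = 33.7774 rpm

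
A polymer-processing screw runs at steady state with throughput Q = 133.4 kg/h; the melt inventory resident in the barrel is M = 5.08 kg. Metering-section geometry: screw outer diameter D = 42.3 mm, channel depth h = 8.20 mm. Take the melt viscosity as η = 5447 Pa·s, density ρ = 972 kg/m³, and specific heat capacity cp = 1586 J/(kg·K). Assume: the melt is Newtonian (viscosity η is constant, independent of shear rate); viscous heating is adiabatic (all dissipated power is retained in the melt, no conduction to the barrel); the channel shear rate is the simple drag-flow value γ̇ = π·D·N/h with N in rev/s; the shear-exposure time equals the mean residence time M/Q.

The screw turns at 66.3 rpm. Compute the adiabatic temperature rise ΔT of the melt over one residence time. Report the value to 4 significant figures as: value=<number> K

value=155.3 K

Convert throughput: Q = 133.4 kg/h = 133.4/3600 = 0.0370556 kg/s
Mean residence time: t_res = M/Q_s = 5.08 kg / 0.0370556 kg/s = 137.091 s
Convert to SI: D = 0.0423 m, h = 0.0082 m, N = 66.3/60 = 1.105 rev/s
γ̇ = π·D·N / h = π · 0.0423 · 1.105 / 0.0082 = 17.9077 s⁻¹
ΔT = η·γ̇²·t_res/(ρ·cp) = [5447 × 17.9077² × 137.091] / [972 × 1586] = 155.337 K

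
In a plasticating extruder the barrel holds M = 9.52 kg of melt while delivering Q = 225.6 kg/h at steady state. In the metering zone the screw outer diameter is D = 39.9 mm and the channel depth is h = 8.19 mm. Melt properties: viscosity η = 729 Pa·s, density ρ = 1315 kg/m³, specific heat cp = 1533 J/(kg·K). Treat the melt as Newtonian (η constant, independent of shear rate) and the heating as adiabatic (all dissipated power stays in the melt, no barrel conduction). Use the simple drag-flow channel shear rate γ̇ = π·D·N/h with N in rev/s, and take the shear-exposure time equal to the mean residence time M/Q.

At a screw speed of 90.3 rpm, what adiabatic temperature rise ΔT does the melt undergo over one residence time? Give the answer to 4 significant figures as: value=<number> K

value=29.15 K

Convert throughput: Q = 225.6 kg/h = 225.6/3600 = 0.0626667 kg/s
t_res = M / Q_s = 9.52 / 0.0626667 = 151.915 s
Convert to SI: D = 0.0399 m, h = 0.00819 m, N = 90.3/60 = 1.505 rev/s
γ̇ = π D N / h = (π)(0.0399)(1.505) / 0.00819 = 23.0343 s⁻¹
ΔT = η·γ̇²·t_res / (ρ·cp) = 729 · (23.0343)² · 151.915 / (1315 · 1533) = 29.1481 K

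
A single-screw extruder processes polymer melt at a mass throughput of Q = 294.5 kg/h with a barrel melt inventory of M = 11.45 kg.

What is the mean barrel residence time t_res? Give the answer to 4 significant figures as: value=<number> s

Convert throughput: Q = 294.5 kg/h = 294.5/3600 = 0.0818056 kg/s
t_res = M / Q_s = 11.45 ÷ 0.0818056 = 139.966 s

value=140.0 s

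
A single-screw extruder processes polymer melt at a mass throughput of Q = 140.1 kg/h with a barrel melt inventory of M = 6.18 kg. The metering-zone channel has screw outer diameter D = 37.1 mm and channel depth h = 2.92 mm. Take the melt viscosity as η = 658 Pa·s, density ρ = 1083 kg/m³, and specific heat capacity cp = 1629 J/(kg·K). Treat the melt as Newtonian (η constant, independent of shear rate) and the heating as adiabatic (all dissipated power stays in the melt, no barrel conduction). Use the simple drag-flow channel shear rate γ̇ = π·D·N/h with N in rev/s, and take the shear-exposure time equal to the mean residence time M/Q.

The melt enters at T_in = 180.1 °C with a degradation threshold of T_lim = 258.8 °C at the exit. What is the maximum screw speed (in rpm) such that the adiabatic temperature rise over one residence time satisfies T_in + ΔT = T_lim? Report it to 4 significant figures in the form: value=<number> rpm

value=54.79 rpm

Throughput in SI: Q_s = 140.1 kg/h ÷ 3600 s/h = 0.0389167 kg/s
Mean residence time: t_res = M/Q_s = 6.18 kg / 0.0389167 kg/s = 158.801 s
Convert to metres: D = 0.0371 m, h = 0.00292 m
ΔT_a = T_lim − T_in = 258.8 − 180.1 = 78.7 K
γ̇_max² = ΔT_a·ρ·cp/(η·t_res) = 78.7·1083·1629/(658·158.801) = 1328.76 s⁻²
γ̇_max = sqrt(1328.76) = 36.4521 s⁻¹
N_max = γ̇_max h / (πD) = 36.4521·0.00292/(π·0.0371) = 0.913234 rev/s → ×60 = 54.794 rpm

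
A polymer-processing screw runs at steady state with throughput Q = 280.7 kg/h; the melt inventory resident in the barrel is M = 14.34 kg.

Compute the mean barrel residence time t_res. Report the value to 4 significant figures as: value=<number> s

value=183.9 s

Q_s = Q / 3600 = 280.7 / 3600 = 0.0779722 kg/s
t_res = M / Q_s = 14.34 ÷ 0.0779722 = 183.912 s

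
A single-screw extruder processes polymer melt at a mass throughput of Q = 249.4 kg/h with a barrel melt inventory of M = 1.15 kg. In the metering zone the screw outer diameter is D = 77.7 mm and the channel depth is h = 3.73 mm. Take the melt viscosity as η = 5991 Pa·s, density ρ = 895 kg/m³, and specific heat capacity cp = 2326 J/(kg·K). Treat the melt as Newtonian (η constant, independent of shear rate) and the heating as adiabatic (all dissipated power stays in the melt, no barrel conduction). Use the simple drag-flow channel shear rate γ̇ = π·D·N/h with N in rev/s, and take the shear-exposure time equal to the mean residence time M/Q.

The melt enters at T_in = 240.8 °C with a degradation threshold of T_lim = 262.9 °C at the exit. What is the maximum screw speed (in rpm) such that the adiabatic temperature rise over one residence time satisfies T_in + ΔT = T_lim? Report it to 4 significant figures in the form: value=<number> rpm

value=19.72 rpm

Q_s = Q / 3600 = 249.4 / 3600 = 0.0692778 kg/s
t_res = M / Q_s = 1.15 ÷ 0.0692778 = 16.5998 s
Geometry in SI: D = 77.7 mm → 0.0777 m, h = 3.73 mm → 0.00373 m
ΔT_a = T_lim − T_in = 262.9 °C − 240.8 °C = 22.1 K
γ̇_max² = ΔT_a·ρ·cp/(η·t_res) = 22.1·895·2326/(5991·16.5998) = 462.617 s⁻²
γ̇_max = sqrt(462.617) = 21.5085 s⁻¹
Solve γ̇ = πDN/h for N: N_max = γ̇_max·h/(π·D) = 21.5085 × 0.00373 / (π × 0.0777) = 0.328662 rev/s = 19.7197 rpm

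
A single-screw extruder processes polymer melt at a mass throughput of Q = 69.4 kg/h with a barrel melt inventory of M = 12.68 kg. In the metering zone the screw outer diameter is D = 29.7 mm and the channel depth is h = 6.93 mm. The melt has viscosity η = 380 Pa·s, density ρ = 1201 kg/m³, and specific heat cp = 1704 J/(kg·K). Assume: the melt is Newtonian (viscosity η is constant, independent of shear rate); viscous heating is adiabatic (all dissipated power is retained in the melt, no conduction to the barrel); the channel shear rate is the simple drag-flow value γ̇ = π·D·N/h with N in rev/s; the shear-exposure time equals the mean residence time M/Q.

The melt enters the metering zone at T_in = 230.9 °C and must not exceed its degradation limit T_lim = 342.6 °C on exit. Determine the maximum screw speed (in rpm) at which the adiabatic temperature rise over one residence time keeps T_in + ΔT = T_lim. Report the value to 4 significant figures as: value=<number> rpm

value=134.8 rpm

Throughput in SI: Q_s = 69.4 kg/h ÷ 3600 s/h = 0.0192778 kg/s
t_res = M / Q_s = 12.68 ÷ 0.0192778 = 657.752 s
Convert to metres: D = 0.0297 m, h = 0.00693 m
ΔT_a = T_lim − T_in = 342.6 − 230.9 = 111.7 K
Invert ΔT = ηγ̇²t_res/(ρcp) for γ̇: γ̇_max² = ΔT_a ρ cp / (η t_res) = 111.7·1201·1704 / (380·657.752) = 914.576 s⁻²
γ̇_max = sqrt(914.576) = 30.242 s⁻¹
N_max = γ̇_max h / (πD) = 30.242·0.00693/(π·0.0297) = 2.24614 rev/s → ×60 = 134.768 rpm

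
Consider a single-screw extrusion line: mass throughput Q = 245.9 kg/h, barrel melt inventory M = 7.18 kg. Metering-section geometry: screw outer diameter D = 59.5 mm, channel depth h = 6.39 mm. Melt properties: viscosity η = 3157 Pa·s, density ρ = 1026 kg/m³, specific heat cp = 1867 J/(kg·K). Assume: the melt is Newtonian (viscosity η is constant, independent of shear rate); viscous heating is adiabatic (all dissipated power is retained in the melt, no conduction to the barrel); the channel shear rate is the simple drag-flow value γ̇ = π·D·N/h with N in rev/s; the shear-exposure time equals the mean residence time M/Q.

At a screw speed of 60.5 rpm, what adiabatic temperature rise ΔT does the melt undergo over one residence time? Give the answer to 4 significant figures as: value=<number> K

Q_s = Q / 3600 = 245.9 / 3600 = 0.0683056 kg/s
Mean residence time: t_res = M/Q_s = 7.18 kg / 0.0683056 kg/s = 105.116 s
Geometry in metres: D = 59.5 mm → 0.0595 m, h = 6.39 mm → 0.00639 m; screw speed N = 60.5 rpm = 1.00833 rev/s
γ̇ = π·D·N / h = π · 0.0595 · 1.00833 / 0.00639 = 29.4965 s⁻¹
ΔT = η·γ̇²·t_res / (ρ·cp) = 3157 · (29.4965)² · 105.116 / (1026 · 1867) = 150.727 K

value=150.7 K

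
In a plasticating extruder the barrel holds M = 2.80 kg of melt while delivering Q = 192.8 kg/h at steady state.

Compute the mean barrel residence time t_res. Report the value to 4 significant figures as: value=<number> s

Convert throughput: Q = 192.8 kg/h = 192.8/3600 = 0.0535556 kg/s
t_res = M / Q_s = 2.80 ÷ 0.0535556 = 52.2822 s

value=52.28 s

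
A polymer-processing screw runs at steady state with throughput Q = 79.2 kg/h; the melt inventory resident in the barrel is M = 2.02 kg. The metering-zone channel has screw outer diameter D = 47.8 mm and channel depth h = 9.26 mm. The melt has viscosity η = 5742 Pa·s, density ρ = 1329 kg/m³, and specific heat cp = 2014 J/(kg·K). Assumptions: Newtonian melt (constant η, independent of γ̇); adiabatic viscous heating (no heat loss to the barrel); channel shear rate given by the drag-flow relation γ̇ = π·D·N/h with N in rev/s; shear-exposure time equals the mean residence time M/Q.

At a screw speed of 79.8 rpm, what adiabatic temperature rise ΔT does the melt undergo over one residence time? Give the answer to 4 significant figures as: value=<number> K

value=91.63 K

Throughput in SI: Q_s = 79.2 kg/h ÷ 3600 s/h = 0.022 kg/s
Mean residence time: t_res = M/Q_s = 2.02 kg / 0.022 kg/s = 91.8182 s
Convert to SI: D = 0.0478 m, h = 0.00926 m, N = 79.8/60 = 1.33 rev/s
Shear rate: γ̇ = πDN/h = π·0.0478·1.33/0.00926 = 21.5684 s⁻¹
ΔT = η·γ̇²·t_res/(ρ·cp) = [5742 × 21.5684² × 91.8182] / [1329 × 2014] = 91.6314 K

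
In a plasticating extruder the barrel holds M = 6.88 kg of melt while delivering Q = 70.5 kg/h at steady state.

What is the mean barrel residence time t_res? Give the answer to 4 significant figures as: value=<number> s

Q_s = Q / 3600 = 70.5 / 3600 = 0.0195833 kg/s
t_res = M / Q_s = 6.88 ÷ 0.0195833 = 351.319 s

value=351.3 s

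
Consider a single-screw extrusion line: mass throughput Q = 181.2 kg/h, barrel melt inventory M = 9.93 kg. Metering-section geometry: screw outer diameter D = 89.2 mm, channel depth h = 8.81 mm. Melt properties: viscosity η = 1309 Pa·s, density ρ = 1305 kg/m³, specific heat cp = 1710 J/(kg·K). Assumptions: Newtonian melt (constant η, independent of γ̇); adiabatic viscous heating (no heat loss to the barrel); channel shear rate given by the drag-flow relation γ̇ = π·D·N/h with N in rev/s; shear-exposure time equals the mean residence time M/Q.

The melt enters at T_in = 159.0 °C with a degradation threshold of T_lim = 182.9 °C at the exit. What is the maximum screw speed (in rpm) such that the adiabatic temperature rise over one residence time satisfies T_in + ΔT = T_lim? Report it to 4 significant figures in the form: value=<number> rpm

Convert throughput: Q = 181.2 kg/h = 181.2/3600 = 0.0503333 kg/s
t_res = M / Q_s = 9.93 / 0.0503333 = 197.285 s
Convert to metres: D = 0.0892 m, h = 0.00881 m
ΔT_a = T_lim − T_in = 182.9 − 159.0 = 23.9 K
Invert ΔT = ηγ̇²t_res/(ρcp) for γ̇: γ̇_max² = ΔT_a ρ cp / (η t_res) = 23.9·1305·1710 / (1309·197.285) = 206.524 s⁻²
γ̇_max = √206.524 = 14.371 s⁻¹
Solve γ̇ = πDN/h for N: N_max = γ̇_max·h/(π·D) = 14.371 × 0.00881 / (π × 0.0892) = 0.451801 rev/s = 27.108 rpm

value=27.11 rpm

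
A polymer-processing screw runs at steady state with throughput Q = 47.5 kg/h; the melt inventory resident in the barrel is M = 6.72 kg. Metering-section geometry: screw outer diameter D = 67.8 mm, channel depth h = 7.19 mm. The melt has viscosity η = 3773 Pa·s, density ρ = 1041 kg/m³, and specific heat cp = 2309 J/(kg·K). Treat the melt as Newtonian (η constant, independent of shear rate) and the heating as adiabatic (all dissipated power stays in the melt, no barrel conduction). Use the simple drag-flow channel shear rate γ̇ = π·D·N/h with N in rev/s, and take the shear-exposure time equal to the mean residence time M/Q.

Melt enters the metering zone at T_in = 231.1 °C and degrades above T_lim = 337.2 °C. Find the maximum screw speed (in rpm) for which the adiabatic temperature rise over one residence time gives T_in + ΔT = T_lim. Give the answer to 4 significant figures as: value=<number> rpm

value=23.33 rpm

Convert throughput: Q = 47.5 kg/h = 47.5/3600 = 0.0131944 kg/s
Mean residence time: t_res = M/Q_s = 6.72 kg / 0.0131944 kg/s = 509.305 s
D = 67.8 mm = 0.0678 m;  h = 7.19 mm = 0.00719 m
ΔT_a = T_lim − T_in = 337.2 − 231.1 = 106.1 K
γ̇_max² = ΔT_a·ρ·cp/(η·t_res) = 106.1·1041·2309/(3773·509.305) = 132.717 s⁻²
Take the square root: γ̇_max = √(132.717) = 11.5203 s⁻¹
Solve γ̇ = πDN/h for N: N_max = γ̇_max·h/(π·D) = 11.5203 × 0.00719 / (π × 0.0678) = 0.388877 rev/s = 23.3326 rpm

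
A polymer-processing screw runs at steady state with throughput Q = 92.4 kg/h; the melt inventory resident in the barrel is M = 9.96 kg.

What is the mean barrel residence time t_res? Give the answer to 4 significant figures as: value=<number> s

value=388.1 s

Convert throughput: Q = 92.4 kg/h = 92.4/3600 = 0.0256667 kg/s
t_res = M / Q_s = 9.96 / 0.0256667 = 388.052 s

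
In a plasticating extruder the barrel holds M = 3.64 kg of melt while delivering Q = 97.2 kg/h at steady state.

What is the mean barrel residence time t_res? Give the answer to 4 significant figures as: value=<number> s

Throughput in SI: Q_s = 97.2 kg/h ÷ 3600 s/h = 0.027 kg/s
t_res = M / Q_s = 3.64 ÷ 0.027 = 134.815 s

value=134.8 s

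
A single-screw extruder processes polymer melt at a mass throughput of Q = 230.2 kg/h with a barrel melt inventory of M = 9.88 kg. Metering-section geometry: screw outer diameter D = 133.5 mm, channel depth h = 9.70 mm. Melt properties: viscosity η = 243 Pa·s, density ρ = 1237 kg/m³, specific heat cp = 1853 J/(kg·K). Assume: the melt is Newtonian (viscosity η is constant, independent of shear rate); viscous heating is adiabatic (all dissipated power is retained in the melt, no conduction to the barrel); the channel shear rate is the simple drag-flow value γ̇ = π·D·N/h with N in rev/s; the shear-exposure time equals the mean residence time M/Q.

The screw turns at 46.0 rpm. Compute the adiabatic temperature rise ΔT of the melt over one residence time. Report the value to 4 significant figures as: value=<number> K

Q_s = Q / 3600 = 230.2 / 3600 = 0.0639444 kg/s
t_res = M / Q_s = 9.88 ÷ 0.0639444 = 154.509 s
Geometry in metres: D = 133.5 mm → 0.1335 m, h = 9.70 mm → 0.0097 m; screw speed N = 46.0 rpm = 0.766667 rev/s
Shear rate: γ̇ = πDN/h = π·0.1335·0.766667/0.0097 = 33.1487 s⁻¹
ΔT = η·γ̇²·t_res/(ρ·cp) = [243 × 33.1487² × 154.509] / [1237 × 1853] = 17.999 K

value=18.00 K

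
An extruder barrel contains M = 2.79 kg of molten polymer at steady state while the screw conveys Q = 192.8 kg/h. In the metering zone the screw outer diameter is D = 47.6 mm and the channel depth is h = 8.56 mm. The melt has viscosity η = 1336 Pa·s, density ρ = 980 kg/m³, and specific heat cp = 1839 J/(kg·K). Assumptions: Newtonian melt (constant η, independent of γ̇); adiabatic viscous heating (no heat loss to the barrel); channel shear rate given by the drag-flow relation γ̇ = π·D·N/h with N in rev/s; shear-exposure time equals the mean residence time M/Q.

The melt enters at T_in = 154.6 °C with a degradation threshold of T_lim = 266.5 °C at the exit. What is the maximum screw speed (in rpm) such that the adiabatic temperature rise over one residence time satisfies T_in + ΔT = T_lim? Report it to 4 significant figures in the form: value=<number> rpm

value=184.9 rpm

Convert throughput: Q = 192.8 kg/h = 192.8/3600 = 0.0535556 kg/s
t_res = M / Q_s = 2.79 ÷ 0.0535556 = 52.0954 s
Geometry in SI: D = 47.6 mm → 0.0476 m, h = 8.56 mm → 0.00856 m
ΔT_a = T_lim − T_in = 266.5 − 154.6 = 111.9 K
Invert ΔT = ηγ̇²t_res/(ρcp) for γ̇: γ̇_max² = ΔT_a ρ cp / (η t_res) = 111.9·980·1839 / (1336·52.0954) = 2897.56 s⁻²
Take the square root: γ̇_max = √(2897.56) = 53.8289 s⁻¹
N_max = γ̇_max·h / (π·D) = 53.8289 · 0.00856 / (π · 0.0476) = 3.08129 rev/s = 184.878 rpm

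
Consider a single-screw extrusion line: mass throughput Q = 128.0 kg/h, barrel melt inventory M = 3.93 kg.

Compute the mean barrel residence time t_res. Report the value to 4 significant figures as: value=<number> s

value=110.5 s

Convert throughput: Q = 128.0 kg/h = 128.0/3600 = 0.0355556 kg/s
Mean residence time: t_res = M/Q_s = 3.93 kg / 0.0355556 kg/s = 110.531 s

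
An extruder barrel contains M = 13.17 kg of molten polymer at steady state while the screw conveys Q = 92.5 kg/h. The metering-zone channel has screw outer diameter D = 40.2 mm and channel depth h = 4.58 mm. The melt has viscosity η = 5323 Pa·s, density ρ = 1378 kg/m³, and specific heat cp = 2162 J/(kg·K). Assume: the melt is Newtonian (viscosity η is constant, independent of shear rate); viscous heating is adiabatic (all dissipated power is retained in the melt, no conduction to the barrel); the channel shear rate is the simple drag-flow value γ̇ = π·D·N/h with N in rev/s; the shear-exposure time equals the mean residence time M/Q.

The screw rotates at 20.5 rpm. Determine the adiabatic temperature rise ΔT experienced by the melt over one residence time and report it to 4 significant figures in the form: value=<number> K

value=81.29 K

Q_s = Q / 3600 = 92.5 / 3600 = 0.0256944 kg/s
t_res = M / Q_s = 13.17 / 0.0256944 = 512.562 s
Geometry in metres: D = 40.2 mm → 0.0402 m, h = 4.58 mm → 0.00458 m; screw speed N = 20.5 rpm = 0.341667 rev/s
γ̇ = π D N / h = (π)(0.0402)(0.341667) / 0.00458 = 9.42135 s⁻¹
ΔT = η·γ̇²·t_res / (ρ·cp) = 5323 · (9.42135)² · 512.562 / (1378 · 2162) = 81.2876 K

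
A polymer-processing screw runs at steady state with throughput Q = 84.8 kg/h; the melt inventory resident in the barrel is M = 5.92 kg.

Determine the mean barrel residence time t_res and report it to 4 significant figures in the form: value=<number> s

Convert throughput: Q = 84.8 kg/h = 84.8/3600 = 0.0235556 kg/s
Mean residence time: t_res = M/Q_s = 5.92 kg / 0.0235556 kg/s = 251.321 s

value=251.3 s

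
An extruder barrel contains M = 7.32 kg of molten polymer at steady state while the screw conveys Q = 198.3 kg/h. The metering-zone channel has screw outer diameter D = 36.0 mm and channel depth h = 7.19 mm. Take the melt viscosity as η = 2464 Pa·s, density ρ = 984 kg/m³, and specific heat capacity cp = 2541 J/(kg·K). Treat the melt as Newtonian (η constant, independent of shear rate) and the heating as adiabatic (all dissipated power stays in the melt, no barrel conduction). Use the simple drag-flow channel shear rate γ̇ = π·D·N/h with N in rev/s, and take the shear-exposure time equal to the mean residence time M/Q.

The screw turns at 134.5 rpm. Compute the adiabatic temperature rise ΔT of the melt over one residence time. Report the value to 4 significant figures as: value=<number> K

Convert throughput: Q = 198.3 kg/h = 198.3/3600 = 0.0550833 kg/s
t_res = M / Q_s = 7.32 ÷ 0.0550833 = 132.89 s
Convert to SI: D = 0.036 m, h = 0.00719 m, N = 134.5/60 = 2.24167 rev/s
γ̇ = π D N / h = (π)(0.036)(2.24167) / 0.00719 = 35.261 s⁻¹
ΔT = η·γ̇²·t_res/(ρ·cp) = [2464 × 35.261² × 132.89] / [984 × 2541] = 162.825 K

value=162.8 K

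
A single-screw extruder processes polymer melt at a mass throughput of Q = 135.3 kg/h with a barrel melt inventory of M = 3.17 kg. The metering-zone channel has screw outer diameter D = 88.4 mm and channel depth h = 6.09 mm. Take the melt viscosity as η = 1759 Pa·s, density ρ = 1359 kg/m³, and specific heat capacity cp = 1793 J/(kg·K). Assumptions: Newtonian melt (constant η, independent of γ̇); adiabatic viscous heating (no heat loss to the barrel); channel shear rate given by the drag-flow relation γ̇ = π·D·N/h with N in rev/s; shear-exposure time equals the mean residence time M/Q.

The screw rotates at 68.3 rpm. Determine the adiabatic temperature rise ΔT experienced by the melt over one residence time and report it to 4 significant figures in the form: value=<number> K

value=164.1 K

Convert throughput: Q = 135.3 kg/h = 135.3/3600 = 0.0375833 kg/s
t_res = M / Q_s = 3.17 / 0.0375833 = 84.3459 s
Geometry in metres: D = 88.4 mm → 0.0884 m, h = 6.09 mm → 0.00609 m; screw speed N = 68.3 rpm = 1.13833 rev/s
γ̇ = π·D·N / h = π · 0.0884 · 1.13833 / 0.00609 = 51.9104 s⁻¹
ΔT = η·γ̇²·t_res/(ρ·cp) = [1759 × 51.9104² × 84.3459] / [1359 × 1793] = 164.074 K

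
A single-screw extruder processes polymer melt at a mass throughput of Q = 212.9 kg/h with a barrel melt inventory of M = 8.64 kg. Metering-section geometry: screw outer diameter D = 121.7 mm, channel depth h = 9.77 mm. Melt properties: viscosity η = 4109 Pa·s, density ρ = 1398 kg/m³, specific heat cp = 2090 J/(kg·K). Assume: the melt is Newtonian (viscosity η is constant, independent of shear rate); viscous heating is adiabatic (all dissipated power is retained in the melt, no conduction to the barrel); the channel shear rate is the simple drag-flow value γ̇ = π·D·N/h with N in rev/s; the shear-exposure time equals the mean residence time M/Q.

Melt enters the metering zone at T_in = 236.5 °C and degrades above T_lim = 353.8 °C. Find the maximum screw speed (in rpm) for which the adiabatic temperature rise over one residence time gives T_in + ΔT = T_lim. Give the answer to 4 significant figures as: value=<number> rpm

value=36.63 rpm

Throughput in SI: Q_s = 212.9 kg/h ÷ 3600 s/h = 0.0591389 kg/s
Mean residence time: t_res = M/Q_s = 8.64 kg / 0.0591389 kg/s = 146.097 s
Geometry in SI: D = 121.7 mm → 0.1217 m, h = 9.77 mm → 0.00977 m
Allowable rise: ΔT_a = T_lim − T_in = 353.8 − 236.5 = 117.3 K
γ̇_max² = ΔT_a·ρ·cp / (η·t_res) = [117.3 × 1398 × 2090] / [4109 × 146.097] = 570.919 s⁻²
Take the square root: γ̇_max = √(570.919) = 23.8939 s⁻¹
N_max = γ̇_max h / (πD) = 23.8939·0.00977/(π·0.1217) = 0.610578 rev/s → ×60 = 36.6347 rpm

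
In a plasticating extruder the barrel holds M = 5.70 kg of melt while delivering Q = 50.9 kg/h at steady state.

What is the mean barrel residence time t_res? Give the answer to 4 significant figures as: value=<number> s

Q_s = Q / 3600 = 50.9 / 3600 = 0.0141389 kg/s
Mean residence time: t_res = M/Q_s = 5.70 kg / 0.0141389 kg/s = 403.143 s

value=403.1 s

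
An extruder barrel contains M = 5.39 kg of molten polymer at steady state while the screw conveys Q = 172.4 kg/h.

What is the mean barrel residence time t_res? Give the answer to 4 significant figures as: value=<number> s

value=112.6 s

Q_s = Q / 3600 = 172.4 / 3600 = 0.0478889 kg/s
t_res = M / Q_s = 5.39 / 0.0478889 = 112.552 s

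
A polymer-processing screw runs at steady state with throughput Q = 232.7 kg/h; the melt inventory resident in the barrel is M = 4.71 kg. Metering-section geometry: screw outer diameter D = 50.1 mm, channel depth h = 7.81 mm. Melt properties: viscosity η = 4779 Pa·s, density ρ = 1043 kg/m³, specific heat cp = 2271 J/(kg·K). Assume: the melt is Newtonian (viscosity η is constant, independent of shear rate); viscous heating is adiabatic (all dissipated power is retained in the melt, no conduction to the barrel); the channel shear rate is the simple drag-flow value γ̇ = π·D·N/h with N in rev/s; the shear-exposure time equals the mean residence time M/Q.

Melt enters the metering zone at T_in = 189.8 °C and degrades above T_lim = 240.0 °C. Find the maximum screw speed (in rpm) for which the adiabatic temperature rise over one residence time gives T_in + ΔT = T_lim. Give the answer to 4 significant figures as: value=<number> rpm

Convert throughput: Q = 232.7 kg/h = 232.7/3600 = 0.0646389 kg/s
t_res = M / Q_s = 4.71 ÷ 0.0646389 = 72.8664 s
Geometry in SI: D = 50.1 mm → 0.0501 m, h = 7.81 mm → 0.00781 m
Allowable rise: ΔT_a = T_lim − T_in = 240.0 − 189.8 = 50.2 K
Invert ΔT = ηγ̇²t_res/(ρcp) for γ̇: γ̇_max² = ΔT_a ρ cp / (η t_res) = 50.2·1043·2271 / (4779·72.8664) = 341.461 s⁻²
γ̇_max = √341.461 = 18.4787 s⁻¹
N_max = γ̇_max·h / (π·D) = 18.4787 · 0.00781 / (π · 0.0501) = 0.916925 rev/s = 55.0155 rpm

value=55.02 rpm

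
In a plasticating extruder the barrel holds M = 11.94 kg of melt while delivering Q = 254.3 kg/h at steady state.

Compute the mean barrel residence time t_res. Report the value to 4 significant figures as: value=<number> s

Q_s = Q / 3600 = 254.3 / 3600 = 0.0706389 kg/s
t_res = M / Q_s = 11.94 ÷ 0.0706389 = 169.029 s

value=169.0 s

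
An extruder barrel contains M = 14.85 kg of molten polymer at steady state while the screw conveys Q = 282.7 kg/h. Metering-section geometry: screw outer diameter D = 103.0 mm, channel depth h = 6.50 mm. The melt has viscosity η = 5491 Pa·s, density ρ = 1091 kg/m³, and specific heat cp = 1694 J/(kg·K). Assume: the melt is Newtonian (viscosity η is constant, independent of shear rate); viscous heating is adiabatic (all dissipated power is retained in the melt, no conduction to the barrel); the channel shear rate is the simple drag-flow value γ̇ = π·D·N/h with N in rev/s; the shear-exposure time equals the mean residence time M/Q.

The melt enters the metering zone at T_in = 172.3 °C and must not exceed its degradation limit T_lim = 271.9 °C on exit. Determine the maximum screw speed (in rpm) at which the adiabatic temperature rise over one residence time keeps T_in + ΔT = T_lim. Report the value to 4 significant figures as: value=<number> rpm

Throughput in SI: Q_s = 282.7 kg/h ÷ 3600 s/h = 0.0785278 kg/s
Mean residence time: t_res = M/Q_s = 14.85 kg / 0.0785278 kg/s = 189.105 s
D = 103.0 mm = 0.103 m;  h = 6.50 mm = 0.0065 m
ΔT_a = T_lim − T_in = 271.9 °C − 172.3 °C = 99.6 K
γ̇_max² = ΔT_a·ρ·cp/(η·t_res) = 99.6·1091·1694/(5491·189.105) = 177.273 s⁻²
Take the square root: γ̇_max = √(177.273) = 13.3144 s⁻¹
N_max = γ̇_max h / (πD) = 13.3144·0.0065/(π·0.103) = 0.267453 rev/s → ×60 = 16.0472 rpm

value=16.05 rpm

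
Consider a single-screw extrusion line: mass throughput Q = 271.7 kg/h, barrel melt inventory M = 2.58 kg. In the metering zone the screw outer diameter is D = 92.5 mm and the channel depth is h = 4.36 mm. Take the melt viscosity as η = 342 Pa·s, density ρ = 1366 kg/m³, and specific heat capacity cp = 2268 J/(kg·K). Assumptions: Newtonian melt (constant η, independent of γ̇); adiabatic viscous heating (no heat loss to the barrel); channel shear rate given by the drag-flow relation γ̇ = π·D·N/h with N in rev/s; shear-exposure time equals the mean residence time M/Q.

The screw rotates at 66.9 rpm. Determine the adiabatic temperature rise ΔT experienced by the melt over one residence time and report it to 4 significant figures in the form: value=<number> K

value=20.84 K

Q_s = Q / 3600 = 271.7 / 3600 = 0.0754722 kg/s
t_res = M / Q_s = 2.58 ÷ 0.0754722 = 34.1848 s
D = 92.5 mm = 0.0925 m;  h = 4.36 mm = 0.00436 m;  N = 66.9 rpm / 60 = 1.115 rev/s
Shear rate: γ̇ = πDN/h = π·0.0925·1.115/0.00436 = 74.3156 s⁻¹
ΔT = η·γ̇²·t_res/(ρ·cp) = [342 × 74.3156² × 34.1848] / [1366 × 2268] = 20.8413 K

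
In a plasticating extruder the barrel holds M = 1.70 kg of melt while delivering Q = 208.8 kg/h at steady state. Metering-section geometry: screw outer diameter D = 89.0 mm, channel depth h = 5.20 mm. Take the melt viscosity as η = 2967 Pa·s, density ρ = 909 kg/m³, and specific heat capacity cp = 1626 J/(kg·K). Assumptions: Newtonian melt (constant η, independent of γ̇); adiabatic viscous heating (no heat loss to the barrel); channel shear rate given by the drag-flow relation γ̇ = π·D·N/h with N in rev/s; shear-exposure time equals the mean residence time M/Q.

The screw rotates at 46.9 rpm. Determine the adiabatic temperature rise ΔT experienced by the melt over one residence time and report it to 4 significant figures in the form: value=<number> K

value=103.9 K

Throughput in SI: Q_s = 208.8 kg/h ÷ 3600 s/h = 0.058 kg/s
t_res = M / Q_s = 1.70 ÷ 0.058 = 29.3103 s
Convert to SI: D = 0.089 m, h = 0.0052 m, N = 46.9/60 = 0.781667 rev/s
Shear rate: γ̇ = πDN/h = π·0.089·0.781667/0.0052 = 42.0299 s⁻¹
ΔT = η·γ̇²·t_res / (ρ·cp) = 2967 · (42.0299)² · 29.3103 / (909 · 1626) = 103.937 K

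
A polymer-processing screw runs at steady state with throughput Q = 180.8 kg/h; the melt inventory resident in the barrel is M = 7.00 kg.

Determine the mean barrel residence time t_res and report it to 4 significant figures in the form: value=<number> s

value=139.4 s

Convert throughput: Q = 180.8 kg/h = 180.8/3600 = 0.0502222 kg/s
t_res = M / Q_s = 7.00 / 0.0502222 = 139.381 s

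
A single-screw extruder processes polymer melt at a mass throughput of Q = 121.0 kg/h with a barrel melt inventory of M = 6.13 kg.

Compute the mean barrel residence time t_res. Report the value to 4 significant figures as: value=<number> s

value=182.4 s

Convert throughput: Q = 121.0 kg/h = 121.0/3600 = 0.0336111 kg/s
Mean residence time: t_res = M/Q_s = 6.13 kg / 0.0336111 kg/s = 182.38 s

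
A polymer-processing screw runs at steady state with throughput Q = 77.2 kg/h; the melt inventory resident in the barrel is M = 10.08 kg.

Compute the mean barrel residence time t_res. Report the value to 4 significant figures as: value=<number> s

Throughput in SI: Q_s = 77.2 kg/h ÷ 3600 s/h = 0.0214444 kg/s
t_res = M / Q_s = 10.08 / 0.0214444 = 470.052 s

value=470.1 s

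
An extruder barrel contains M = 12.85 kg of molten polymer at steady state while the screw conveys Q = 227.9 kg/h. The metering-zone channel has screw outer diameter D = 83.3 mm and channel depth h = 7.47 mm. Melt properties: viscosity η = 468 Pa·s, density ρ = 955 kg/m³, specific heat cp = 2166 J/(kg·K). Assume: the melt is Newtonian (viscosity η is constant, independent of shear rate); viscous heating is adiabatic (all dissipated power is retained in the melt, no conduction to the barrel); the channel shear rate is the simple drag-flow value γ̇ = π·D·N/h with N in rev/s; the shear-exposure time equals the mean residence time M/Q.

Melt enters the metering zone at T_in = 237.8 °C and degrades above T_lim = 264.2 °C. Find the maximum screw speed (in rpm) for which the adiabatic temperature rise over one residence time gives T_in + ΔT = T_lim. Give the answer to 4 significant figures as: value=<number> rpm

Q_s = Q / 3600 = 227.9 / 3600 = 0.0633056 kg/s
Mean residence time: t_res = M/Q_s = 12.85 kg / 0.0633056 kg/s = 202.984 s
D = 83.3 mm = 0.0833 m;  h = 7.47 mm = 0.00747 m
Allowable rise: ΔT_a = T_lim − T_in = 264.2 − 237.8 = 26.4 K
Invert ΔT = ηγ̇²t_res/(ρcp) for γ̇: γ̇_max² = ΔT_a ρ cp / (η t_res) = 26.4·955·2166 / (468·202.984) = 574.855 s⁻²
γ̇_max = √574.855 = 23.9761 s⁻¹
Solve γ̇ = πDN/h for N: N_max = γ̇_max·h/(π·D) = 23.9761 × 0.00747 / (π × 0.0833) = 0.684392 rev/s = 41.0635 rpm

value=41.06 rpm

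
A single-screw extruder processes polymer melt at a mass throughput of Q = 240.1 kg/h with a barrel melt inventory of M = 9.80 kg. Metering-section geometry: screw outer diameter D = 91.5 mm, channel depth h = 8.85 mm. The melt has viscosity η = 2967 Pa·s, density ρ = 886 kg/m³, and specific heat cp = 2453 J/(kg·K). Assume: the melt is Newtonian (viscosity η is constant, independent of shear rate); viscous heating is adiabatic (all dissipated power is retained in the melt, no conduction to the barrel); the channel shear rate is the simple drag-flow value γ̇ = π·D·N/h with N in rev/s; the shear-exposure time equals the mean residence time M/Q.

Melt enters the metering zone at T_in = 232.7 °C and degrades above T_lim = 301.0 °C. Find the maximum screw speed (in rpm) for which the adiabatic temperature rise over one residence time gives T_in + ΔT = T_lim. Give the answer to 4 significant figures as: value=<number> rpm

value=34.09 rpm

Q_s = Q / 3600 = 240.1 / 3600 = 0.0666944 kg/s
t_res = M / Q_s = 9.80 ÷ 0.0666944 = 146.939 s
Convert to metres: D = 0.0915 m, h = 0.00885 m
ΔT_a = T_lim − T_in = 301.0 °C − 232.7 °C = 68.3 K
γ̇_max² = ΔT_a·ρ·cp / (η·t_res) = [68.3 × 886 × 2453] / [2967 × 146.939] = 340.485 s⁻²
Take the square root: γ̇_max = √(340.485) = 18.4522 s⁻¹
N_max = γ̇_max·h / (π·D) = 18.4522 · 0.00885 / (π · 0.0915) = 0.568095 rev/s = 34.0857 rpm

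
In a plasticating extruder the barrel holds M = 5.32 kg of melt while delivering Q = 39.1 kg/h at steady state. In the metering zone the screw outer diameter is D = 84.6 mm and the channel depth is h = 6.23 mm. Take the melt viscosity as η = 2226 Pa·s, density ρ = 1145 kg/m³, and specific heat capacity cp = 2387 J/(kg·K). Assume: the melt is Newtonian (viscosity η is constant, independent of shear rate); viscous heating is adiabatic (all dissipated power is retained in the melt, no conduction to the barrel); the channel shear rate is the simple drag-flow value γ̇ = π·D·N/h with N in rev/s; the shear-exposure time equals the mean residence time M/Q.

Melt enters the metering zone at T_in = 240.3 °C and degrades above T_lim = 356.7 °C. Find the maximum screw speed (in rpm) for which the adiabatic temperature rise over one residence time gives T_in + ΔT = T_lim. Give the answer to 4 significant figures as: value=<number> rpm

Convert throughput: Q = 39.1 kg/h = 39.1/3600 = 0.0108611 kg/s
t_res = M / Q_s = 5.32 / 0.0108611 = 489.821 s
Convert to metres: D = 0.0846 m, h = 0.00623 m
ΔT_a = T_lim − T_in = 356.7 °C − 240.3 °C = 116.4 K
γ̇_max² = ΔT_a·ρ·cp/(η·t_res) = 116.4·1145·2387/(2226·489.821) = 291.775 s⁻²
Take the square root: γ̇_max = √(291.775) = 17.0814 s⁻¹
N_max = γ̇_max·h / (π·D) = 17.0814 · 0.00623 / (π · 0.0846) = 0.400398 rev/s = 24.0239 rpm

value=24.02 rpm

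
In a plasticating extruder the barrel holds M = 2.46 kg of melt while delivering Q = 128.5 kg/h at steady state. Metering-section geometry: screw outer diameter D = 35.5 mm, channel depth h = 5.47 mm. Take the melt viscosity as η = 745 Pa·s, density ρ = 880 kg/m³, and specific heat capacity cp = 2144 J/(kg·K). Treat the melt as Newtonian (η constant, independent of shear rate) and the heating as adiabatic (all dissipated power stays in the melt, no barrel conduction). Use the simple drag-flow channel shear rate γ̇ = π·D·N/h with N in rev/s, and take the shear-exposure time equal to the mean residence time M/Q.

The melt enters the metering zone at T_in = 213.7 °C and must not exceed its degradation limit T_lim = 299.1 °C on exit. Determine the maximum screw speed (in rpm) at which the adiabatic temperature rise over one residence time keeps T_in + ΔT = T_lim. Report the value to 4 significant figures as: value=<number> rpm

value=164.9 rpm

Q_s = Q / 3600 = 128.5 / 3600 = 0.0356944 kg/s
t_res = M / Q_s = 2.46 / 0.0356944 = 68.9183 s
Convert to metres: D = 0.0355 m, h = 0.00547 m
Allowable rise: ΔT_a = T_lim − T_in = 299.1 − 213.7 = 85.4 K
γ̇_max² = ΔT_a·ρ·cp / (η·t_res) = [85.4 × 880 × 2144] / [745 × 68.9183] = 3138.16 s⁻²
γ̇_max = sqrt(3138.16) = 56.0192 s⁻¹
N_max = γ̇_max·h / (π·D) = 56.0192 · 0.00547 / (π · 0.0355) = 2.74755 rev/s = 164.853 rpm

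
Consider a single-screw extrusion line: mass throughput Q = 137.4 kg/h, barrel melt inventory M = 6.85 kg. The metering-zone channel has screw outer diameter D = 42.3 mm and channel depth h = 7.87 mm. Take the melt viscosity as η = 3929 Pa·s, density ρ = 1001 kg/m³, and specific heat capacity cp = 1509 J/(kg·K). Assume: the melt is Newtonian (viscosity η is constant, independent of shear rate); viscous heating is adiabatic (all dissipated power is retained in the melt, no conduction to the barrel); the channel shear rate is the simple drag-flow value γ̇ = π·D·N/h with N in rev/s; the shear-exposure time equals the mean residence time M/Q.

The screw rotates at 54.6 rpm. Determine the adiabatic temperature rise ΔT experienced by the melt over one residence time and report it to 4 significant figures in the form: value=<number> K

value=110.2 K

Convert throughput: Q = 137.4 kg/h = 137.4/3600 = 0.0381667 kg/s
t_res = M / Q_s = 6.85 / 0.0381667 = 179.476 s
Geometry in metres: D = 42.3 mm → 0.0423 m, h = 7.87 mm → 0.00787 m; screw speed N = 54.6 rpm = 0.91 rev/s
γ̇ = π D N / h = (π)(0.0423)(0.91) / 0.00787 = 15.3659 s⁻¹
Adiabatic rise: ΔT = η γ̇² t_res / (ρ cp) = 3929·(15.3659)²·179.476 / (1001·1509) = 110.225 K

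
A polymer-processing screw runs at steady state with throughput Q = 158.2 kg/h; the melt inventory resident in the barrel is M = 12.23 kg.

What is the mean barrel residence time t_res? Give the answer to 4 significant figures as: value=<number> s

value=278.3 s

Throughput in SI: Q_s = 158.2 kg/h ÷ 3600 s/h = 0.0439444 kg/s
t_res = M / Q_s = 12.23 / 0.0439444 = 278.306 s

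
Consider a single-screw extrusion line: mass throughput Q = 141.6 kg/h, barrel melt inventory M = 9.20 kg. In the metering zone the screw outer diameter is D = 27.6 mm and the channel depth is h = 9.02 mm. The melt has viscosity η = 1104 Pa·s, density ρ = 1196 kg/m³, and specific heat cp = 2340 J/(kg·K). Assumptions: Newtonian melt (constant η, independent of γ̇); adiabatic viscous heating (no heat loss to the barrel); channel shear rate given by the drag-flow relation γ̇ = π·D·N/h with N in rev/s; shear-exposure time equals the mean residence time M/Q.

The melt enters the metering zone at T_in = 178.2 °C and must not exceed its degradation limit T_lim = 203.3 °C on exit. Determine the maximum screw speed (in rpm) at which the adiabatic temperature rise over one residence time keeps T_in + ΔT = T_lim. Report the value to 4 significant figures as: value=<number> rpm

Convert throughput: Q = 141.6 kg/h = 141.6/3600 = 0.0393333 kg/s
Mean residence time: t_res = M/Q_s = 9.20 kg / 0.0393333 kg/s = 233.898 s
D = 27.6 mm = 0.0276 m;  h = 9.02 mm = 0.00902 m
ΔT_a = T_lim − T_in = 203.3 °C − 178.2 °C = 25.1 K
Invert ΔT = ηγ̇²t_res/(ρcp) for γ̇: γ̇_max² = ΔT_a ρ cp / (η t_res) = 25.1·1196·2340 / (1104·233.898) = 272.035 s⁻²
γ̇_max = √272.035 = 16.4935 s⁻¹
Solve γ̇ = πDN/h for N: N_max = γ̇_max·h/(π·D) = 16.4935 × 0.00902 / (π × 0.0276) = 1.71577 rev/s = 102.946 rpm

value=102.9 rpm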